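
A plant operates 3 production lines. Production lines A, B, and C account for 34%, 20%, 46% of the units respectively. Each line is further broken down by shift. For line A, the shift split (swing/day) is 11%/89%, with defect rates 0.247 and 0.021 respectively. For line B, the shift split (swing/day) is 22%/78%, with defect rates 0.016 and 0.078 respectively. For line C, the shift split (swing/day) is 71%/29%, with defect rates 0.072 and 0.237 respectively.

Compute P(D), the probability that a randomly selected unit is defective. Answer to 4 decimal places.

P(D|A) = 0.11·0.247 + 0.89·0.021 = 0.02717 + 0.01869 = 0.04586
P(D|B) = 0.22·0.016 + 0.78·0.078 = 0.00352 + 0.06084 = 0.06436
P(D|C) = 0.71·0.072 + 0.29·0.237 = 0.05112 + 0.06873 = 0.11985
Then overall,
P(D) = 0.34·0.04586 + 0.2·0.06436 + 0.46·0.11985
      = 0.0155924 + 0.012872 + 0.055131 = 0.0835954

0.0836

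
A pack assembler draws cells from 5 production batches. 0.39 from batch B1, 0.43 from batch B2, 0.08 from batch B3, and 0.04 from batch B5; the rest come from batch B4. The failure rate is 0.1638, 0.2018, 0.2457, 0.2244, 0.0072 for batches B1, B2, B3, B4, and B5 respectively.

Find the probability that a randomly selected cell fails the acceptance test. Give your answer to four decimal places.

P(B4) = 1 − (0.39 + 0.43 + 0.08 + 0.04) = 0.06.
P(F) = P(F|B1)·P(B1) + P(F|B2)·P(B2) + P(F|B3)·P(B3) + P(F|B4)·P(B4) + P(F|B5)·P(B5)
      = 0.1638·0.39 + 0.2018·0.43 + 0.2457·0.08 + 0.2244·0.06 + 0.0072·0.04
      = 0.063882 + 0.086774 + 0.019656 + 0.013464 + 0.000288 = 0.184064

0.1841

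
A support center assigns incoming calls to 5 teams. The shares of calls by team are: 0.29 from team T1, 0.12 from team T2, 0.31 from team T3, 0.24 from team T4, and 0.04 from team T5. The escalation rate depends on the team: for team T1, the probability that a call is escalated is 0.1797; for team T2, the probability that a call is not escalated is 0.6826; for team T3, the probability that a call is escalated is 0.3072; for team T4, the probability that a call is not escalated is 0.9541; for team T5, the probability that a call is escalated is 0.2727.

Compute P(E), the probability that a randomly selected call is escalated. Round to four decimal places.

P(E) ≈ 0.2074

P(E|T2) = 1 − 0.6826 = 0.3174.
P(E|T4) = 1 − 0.9541 = 0.0459.
P(E) = P(E|T1)·P(T1) + P(E|T2)·P(T2) + P(E|T3)·P(T3) + P(E|T4)·P(T4) + P(E|T5)·P(T5)
      = 0.1797·0.29 + 0.3174·0.12 + 0.3072·0.31 + 0.0459·0.24 + 0.2727·0.04
      = 0.052113 + 0.038088 + 0.095232 + 0.011016 + 0.010908 = 0.207357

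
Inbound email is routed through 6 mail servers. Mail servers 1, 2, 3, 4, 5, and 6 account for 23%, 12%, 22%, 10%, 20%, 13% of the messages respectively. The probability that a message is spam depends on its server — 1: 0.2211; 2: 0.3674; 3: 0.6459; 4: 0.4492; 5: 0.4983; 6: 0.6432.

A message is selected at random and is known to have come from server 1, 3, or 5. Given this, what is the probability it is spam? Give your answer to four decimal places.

Let J = {1, 3, 5}.
P(J) = 0.23 + 0.22 + 0.2 = 0.65.
P(S ∩ J) = 0.2211·0.23 + 0.6459·0.22 + 0.4983·0.2 = 0.050853 + 0.142098 + 0.09966 = 0.292611.
P(S | J) = 0.292611 / 0.65 = 0.450171…

P(S|J) ≈ 0.4502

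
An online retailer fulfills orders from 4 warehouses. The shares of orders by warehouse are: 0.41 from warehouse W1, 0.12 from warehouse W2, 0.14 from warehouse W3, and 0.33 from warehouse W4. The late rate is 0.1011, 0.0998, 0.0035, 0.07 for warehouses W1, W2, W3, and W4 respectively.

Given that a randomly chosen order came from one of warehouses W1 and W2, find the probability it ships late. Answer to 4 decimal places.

0.1008

Let S = {W1, W2}.
P(S) = 0.41 + 0.12 = 0.53.
P(L ∩ S) = 0.1011·0.41 + 0.0998·0.12 = 0.041451 + 0.011976 = 0.053427.
P(L | S) = 0.053427 / 0.53 = 0.100806…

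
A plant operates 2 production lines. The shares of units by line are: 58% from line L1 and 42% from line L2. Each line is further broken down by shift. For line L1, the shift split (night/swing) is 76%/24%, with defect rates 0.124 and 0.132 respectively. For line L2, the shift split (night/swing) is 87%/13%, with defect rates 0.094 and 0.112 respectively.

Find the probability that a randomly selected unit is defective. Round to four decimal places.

P(D|L1) = 0.76·0.124 + 0.24·0.132 = 0.09424 + 0.03168 = 0.12592
P(D|L2) = 0.87·0.094 + 0.13·0.112 = 0.08178 + 0.01456 = 0.09634
By total probability over the outer partition,
P(D) = 0.58·0.12592 + 0.42·0.09634
      = 0.0730336 + 0.0404628 = 0.1134964

0.1135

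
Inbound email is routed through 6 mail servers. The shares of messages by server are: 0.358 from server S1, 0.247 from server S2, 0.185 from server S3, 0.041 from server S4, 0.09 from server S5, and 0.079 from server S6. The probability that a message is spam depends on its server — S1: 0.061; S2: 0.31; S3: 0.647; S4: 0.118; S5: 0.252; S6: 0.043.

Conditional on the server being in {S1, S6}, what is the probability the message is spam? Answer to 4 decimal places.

P(S|J) ≈ 0.0577

Let J = {S1, S6}.
P(J) = 0.358 + 0.079 = 0.437.
P(S ∩ J) = 0.061·0.358 + 0.043·0.079 = 0.021838 + 0.003397 = 0.025235.
P(S | J) = 0.025235 / 0.437 = 0.057746…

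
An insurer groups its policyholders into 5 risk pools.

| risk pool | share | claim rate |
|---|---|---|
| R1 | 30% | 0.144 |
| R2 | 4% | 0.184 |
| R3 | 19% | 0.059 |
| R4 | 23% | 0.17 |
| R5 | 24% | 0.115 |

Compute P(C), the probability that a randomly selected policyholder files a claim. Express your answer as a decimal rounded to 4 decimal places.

By the law of total probability,
P(C) = P(C|R1)·P(R1) + P(C|R2)·P(R2) + P(C|R3)·P(R3) + P(C|R4)·P(R4) + P(C|R5)·P(R5)
      = 0.144·0.3 + 0.184·0.04 + 0.059·0.19 + 0.17·0.23 + 0.115·0.24
      = 0.0432 + 0.00736 + 0.01121 + 0.0391 + 0.0276 = 0.12847

P(C) ≈ 0.1285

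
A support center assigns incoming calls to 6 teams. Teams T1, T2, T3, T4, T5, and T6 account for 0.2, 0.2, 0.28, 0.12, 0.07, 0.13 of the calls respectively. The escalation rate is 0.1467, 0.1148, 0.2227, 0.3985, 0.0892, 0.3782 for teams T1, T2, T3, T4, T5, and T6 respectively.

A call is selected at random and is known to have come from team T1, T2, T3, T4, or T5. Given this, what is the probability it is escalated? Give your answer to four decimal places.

0.1939

Let S = {T1, T2, T3, T4, T5}.
P(S) = 0.2 + 0.2 + 0.28 + 0.12 + 0.07 = 0.87.
P(E ∩ S) = 0.1467·0.2 + 0.1148·0.2 + 0.2227·0.28 + 0.3985·0.12 + 0.0892·0.07 = 0.02934 + 0.02296 + 0.062356 + 0.04782 + 0.006244 = 0.16872.
P(E | S) = 0.16872 / 0.87 = 0.193931…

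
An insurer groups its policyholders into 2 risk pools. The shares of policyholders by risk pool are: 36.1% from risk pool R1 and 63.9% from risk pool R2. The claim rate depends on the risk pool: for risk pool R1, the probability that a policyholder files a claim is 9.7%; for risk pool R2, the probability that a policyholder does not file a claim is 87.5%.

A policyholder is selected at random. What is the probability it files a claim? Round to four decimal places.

P(C|R2) = 1 − 0.875 = 0.125.
Summing over the partition,
P(C) = P(C|R1)·P(R1) + P(C|R2)·P(R2)
      = 0.097·0.361 + 0.125·0.639
      = 0.035017 + 0.079875 = 0.114892

0.1149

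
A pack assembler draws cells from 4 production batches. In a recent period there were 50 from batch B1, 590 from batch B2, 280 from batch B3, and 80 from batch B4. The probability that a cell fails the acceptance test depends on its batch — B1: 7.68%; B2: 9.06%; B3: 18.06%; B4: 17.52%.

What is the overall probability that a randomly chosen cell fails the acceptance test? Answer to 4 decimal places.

Total: 50 + 590 + 280 + 80 = 1000.
P(B1) = 50/1000 = 0.05. P(B2) = 590/1000 = 0.59. P(B3) = 280/1000 = 0.28. P(B4) = 80/1000 = 0.08.
P(F) = P(F|B1)·P(B1) + P(F|B2)·P(B2) + P(F|B3)·P(B3) + P(F|B4)·P(B4)
      = 0.0768·0.05 + 0.0906·0.59 + 0.1806·0.28 + 0.1752·0.08
      = 0.00384 + 0.053454 + 0.050568 + 0.014016 = 0.121878

P(F) ≈ 0.1219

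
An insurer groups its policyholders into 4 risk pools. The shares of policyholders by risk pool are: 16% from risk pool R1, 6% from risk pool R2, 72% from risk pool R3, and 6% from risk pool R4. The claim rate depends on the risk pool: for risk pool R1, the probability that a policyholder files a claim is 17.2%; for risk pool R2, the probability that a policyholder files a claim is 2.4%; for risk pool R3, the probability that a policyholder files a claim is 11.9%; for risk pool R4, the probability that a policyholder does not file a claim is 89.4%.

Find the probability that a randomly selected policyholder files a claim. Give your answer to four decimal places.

0.1210

P(C|R4) = 1 − 0.894 = 0.106.
Summing over the partition,
P(C) = P(C|R1)·P(R1) + P(C|R2)·P(R2) + P(C|R3)·P(R3) + P(C|R4)·P(R4)
      = 0.172·0.16 + 0.024·0.06 + 0.119·0.72 + 0.106·0.06
      = 0.02752 + 0.00144 + 0.08568 + 0.00636 = 0.121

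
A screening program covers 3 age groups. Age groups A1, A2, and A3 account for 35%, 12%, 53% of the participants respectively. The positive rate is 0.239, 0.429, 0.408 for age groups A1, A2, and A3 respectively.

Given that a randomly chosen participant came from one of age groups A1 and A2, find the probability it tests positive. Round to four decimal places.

0.2875

Let S = {A1, A2}.
P(S) = 0.35 + 0.12 = 0.47.
P(T ∩ S) = 0.239·0.35 + 0.429·0.12 = 0.08365 + 0.05148 = 0.13513.
P(T | S) = 0.13513 / 0.47 = 0.287511…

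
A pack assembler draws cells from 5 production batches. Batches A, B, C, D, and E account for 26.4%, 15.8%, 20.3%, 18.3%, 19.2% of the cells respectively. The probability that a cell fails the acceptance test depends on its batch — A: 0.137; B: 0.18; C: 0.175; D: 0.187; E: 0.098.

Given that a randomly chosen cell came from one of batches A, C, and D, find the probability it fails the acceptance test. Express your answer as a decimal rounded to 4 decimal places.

Let S = {A, C, D}.
P(S) = 0.264 + 0.203 + 0.183 = 0.65.
P(F ∩ S) = 0.137·0.264 + 0.175·0.203 + 0.187·0.183 = 0.036168 + 0.035525 + 0.034221 = 0.105914.
P(F | S) = 0.105914 / 0.65 = 0.162945…

P(F|S) ≈ 0.1629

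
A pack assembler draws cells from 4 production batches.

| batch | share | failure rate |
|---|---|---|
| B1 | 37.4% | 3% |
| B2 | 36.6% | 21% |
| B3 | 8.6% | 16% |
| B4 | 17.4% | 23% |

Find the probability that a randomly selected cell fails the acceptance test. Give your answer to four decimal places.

P(F) ≈ 0.1419

P(F) = P(F|B1)·P(B1) + P(F|B2)·P(B2) + P(F|B3)·P(B3) + P(F|B4)·P(B4)
      = 0.03·0.374 + 0.21·0.366 + 0.16·0.086 + 0.23·0.174
      = 0.01122 + 0.07686 + 0.01376 + 0.04002 = 0.14186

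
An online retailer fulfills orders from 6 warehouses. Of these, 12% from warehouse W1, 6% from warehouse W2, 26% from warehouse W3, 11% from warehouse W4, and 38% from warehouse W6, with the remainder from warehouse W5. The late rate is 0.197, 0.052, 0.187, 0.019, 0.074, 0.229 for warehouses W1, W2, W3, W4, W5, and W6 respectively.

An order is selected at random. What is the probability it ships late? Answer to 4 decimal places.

P(W5) = 1 − (0.12 + 0.06 + 0.26 + 0.11 + 0.38) = 0.07.
By the law of total probability,
P(L) = P(L|W1)·P(W1) + P(L|W2)·P(W2) + P(L|W3)·P(W3) + P(L|W4)·P(W4) + P(L|W5)·P(W5) + P(L|W6)·P(W6)
      = 0.197·0.12 + 0.052·0.06 + 0.187·0.26 + 0.019·0.11 + 0.074·0.07 + 0.229·0.38
      = 0.02364 + 0.00312 + 0.04862 + 0.00209 + 0.00518 + 0.08702 = 0.16967

P(L) ≈ 0.1697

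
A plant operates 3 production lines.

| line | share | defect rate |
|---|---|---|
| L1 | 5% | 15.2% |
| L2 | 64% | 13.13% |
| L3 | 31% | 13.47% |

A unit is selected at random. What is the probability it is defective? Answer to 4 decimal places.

P(D) = P(D|L1)·P(L1) + P(D|L2)·P(L2) + P(D|L3)·P(L3)
      = 0.152·0.05 + 0.1313·0.64 + 0.1347·0.31
      = 0.0076 + 0.084032 + 0.041757 = 0.133389

0.1334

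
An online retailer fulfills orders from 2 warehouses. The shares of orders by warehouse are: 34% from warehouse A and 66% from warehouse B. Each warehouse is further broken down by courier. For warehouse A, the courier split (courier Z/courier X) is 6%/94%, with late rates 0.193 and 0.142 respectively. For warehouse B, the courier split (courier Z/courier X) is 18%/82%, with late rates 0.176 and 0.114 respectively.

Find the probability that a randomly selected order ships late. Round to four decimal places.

P(L|A) = 0.06·0.193 + 0.94·0.142 = 0.01158 + 0.13348 = 0.14506
P(L|B) = 0.18·0.176 + 0.82·0.114 = 0.03168 + 0.09348 = 0.12516
Then overall,
P(L) = 0.34·0.14506 + 0.66·0.12516
      = 0.0493204 + 0.0826056 = 0.131926

P(L) ≈ 0.1319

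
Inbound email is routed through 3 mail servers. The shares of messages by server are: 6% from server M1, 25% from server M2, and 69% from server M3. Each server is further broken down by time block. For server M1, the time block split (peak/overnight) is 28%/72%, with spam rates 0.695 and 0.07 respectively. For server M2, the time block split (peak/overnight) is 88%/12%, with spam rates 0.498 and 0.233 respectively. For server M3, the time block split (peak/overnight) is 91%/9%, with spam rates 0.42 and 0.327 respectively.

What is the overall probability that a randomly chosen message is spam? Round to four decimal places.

P(S) ≈ 0.4153

P(S|M1) = 0.28·0.695 + 0.72·0.07 = 0.1946 + 0.0504 = 0.245
P(S|M2) = 0.88·0.498 + 0.12·0.233 = 0.43824 + 0.02796 = 0.4662
P(S|M3) = 0.91·0.42 + 0.09·0.327 = 0.3822 + 0.02943 = 0.41163
By total probability over the outer partition,
P(S) = 0.06·0.245 + 0.25·0.4662 + 0.69·0.41163
      = 0.0147 + 0.11655 + 0.2840247 = 0.4152747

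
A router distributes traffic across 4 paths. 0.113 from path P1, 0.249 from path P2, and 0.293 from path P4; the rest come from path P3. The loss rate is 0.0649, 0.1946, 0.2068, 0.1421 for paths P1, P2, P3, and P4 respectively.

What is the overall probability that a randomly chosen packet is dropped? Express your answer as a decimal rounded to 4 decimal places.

P(L) ≈ 0.1688

P(P3) = 1 − (0.113 + 0.249 + 0.293) = 0.345.
P(L) = P(L|P1)·P(P1) + P(L|P2)·P(P2) + P(L|P3)·P(P3) + P(L|P4)·P(P4)
      = 0.0649·0.113 + 0.1946·0.249 + 0.2068·0.345 + 0.1421·0.293
      = 0.0073337 + 0.0484554 + 0.071346 + 0.0416353 = 0.1687704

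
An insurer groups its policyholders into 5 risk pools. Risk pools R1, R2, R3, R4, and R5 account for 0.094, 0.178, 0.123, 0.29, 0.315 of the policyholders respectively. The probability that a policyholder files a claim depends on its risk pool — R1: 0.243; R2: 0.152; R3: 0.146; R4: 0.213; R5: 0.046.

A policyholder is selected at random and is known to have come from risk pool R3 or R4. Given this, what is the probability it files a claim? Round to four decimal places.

P(C|S) ≈ 0.1930

Let S = {R3, R4}.
P(S) = 0.123 + 0.29 = 0.413.
P(C ∩ S) = 0.146·0.123 + 0.213·0.29 = 0.017958 + 0.06177 = 0.079728.
P(C | S) = 0.079728 / 0.413 = 0.193046…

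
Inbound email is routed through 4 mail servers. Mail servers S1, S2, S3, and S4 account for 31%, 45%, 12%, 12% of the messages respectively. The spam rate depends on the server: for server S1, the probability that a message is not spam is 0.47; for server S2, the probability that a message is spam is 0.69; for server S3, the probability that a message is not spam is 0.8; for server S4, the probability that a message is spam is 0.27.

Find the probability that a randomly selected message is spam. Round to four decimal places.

P(S|S1) = 1 − 0.47 = 0.53.
P(S|S3) = 1 − 0.8 = 0.2.
By the law of total probability,
P(S) = P(S|S1)·P(S1) + P(S|S2)·P(S2) + P(S|S3)·P(S3) + P(S|S4)·P(S4)
      = 0.53·0.31 + 0.69·0.45 + 0.2·0.12 + 0.27·0.12
      = 0.1643 + 0.3105 + 0.024 + 0.0324 = 0.5312

0.5312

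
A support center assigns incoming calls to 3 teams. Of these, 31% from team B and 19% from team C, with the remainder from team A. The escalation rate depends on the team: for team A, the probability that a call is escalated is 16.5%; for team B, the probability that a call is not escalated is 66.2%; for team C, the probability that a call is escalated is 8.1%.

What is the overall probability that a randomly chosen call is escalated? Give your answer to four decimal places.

P(A) = 1 − (0.31 + 0.19) = 0.5.
P(E|B) = 1 − 0.662 = 0.338.
P(E) = P(E|A)·P(A) + P(E|B)·P(B) + P(E|C)·P(C)
      = 0.165·0.5 + 0.338·0.31 + 0.081·0.19
      = 0.0825 + 0.10478 + 0.01539 = 0.20267

P(E) ≈ 0.2027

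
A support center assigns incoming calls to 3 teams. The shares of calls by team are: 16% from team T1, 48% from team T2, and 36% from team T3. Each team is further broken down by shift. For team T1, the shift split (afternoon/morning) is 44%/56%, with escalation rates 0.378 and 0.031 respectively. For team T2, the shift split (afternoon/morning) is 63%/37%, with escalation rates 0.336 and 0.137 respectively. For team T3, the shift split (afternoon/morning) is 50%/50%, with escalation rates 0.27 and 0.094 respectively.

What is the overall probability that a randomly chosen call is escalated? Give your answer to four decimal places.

0.2208

P(E|T1) = 0.44·0.378 + 0.56·0.031 = 0.16632 + 0.01736 = 0.18368
P(E|T2) = 0.63·0.336 + 0.37·0.137 = 0.21168 + 0.05069 = 0.26237
P(E|T3) = 0.5·0.27 + 0.5·0.094 = 0.135 + 0.047 = 0.182
By total probability over the outer partition,
P(E) = 0.16·0.18368 + 0.48·0.26237 + 0.36·0.182
      = 0.0293888 + 0.1259376 + 0.06552 = 0.2208464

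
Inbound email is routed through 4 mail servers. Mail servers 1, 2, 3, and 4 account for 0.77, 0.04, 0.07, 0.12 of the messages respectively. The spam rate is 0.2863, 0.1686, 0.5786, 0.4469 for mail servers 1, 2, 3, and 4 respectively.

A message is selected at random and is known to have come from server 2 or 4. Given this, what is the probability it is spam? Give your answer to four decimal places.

Let J = {2, 4}.
P(J) = 0.04 + 0.12 = 0.16.
P(S ∩ J) = 0.1686·0.04 + 0.4469·0.12 = 0.006744 + 0.053628 = 0.060372.
P(S | J) = 0.060372 / 0.16 = 0.377325…

0.3773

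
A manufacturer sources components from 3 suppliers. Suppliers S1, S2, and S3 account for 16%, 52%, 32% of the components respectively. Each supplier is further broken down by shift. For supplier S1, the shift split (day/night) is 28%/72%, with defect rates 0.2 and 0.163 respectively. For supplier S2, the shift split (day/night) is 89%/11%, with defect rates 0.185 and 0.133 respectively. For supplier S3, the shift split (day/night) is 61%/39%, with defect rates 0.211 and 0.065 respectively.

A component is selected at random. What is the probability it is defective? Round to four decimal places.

P(D|S1) = 0.28·0.2 + 0.72·0.163 = 0.056 + 0.11736 = 0.17336
P(D|S2) = 0.89·0.185 + 0.11·0.133 = 0.16465 + 0.01463 = 0.17928
P(D|S3) = 0.61·0.211 + 0.39·0.065 = 0.12871 + 0.02535 = 0.15406
By total probability over the outer partition,
P(D) = 0.16·0.17336 + 0.52·0.17928 + 0.32·0.15406
      = 0.0277376 + 0.0932256 + 0.0492992 = 0.1702624

P(D) ≈ 0.1703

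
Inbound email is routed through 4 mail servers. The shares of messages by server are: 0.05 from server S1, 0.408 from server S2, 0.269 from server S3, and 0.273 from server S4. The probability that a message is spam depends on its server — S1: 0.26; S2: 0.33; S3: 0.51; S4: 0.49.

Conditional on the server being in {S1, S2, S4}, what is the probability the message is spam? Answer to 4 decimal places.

0.3850

Let J = {S1, S2, S4}.
P(J) = 0.05 + 0.408 + 0.273 = 0.731.
P(S ∩ J) = 0.26·0.05 + 0.33·0.408 + 0.49·0.273 = 0.013 + 0.13464 + 0.13377 = 0.28141.
P(S | J) = 0.28141 / 0.731 = 0.384966…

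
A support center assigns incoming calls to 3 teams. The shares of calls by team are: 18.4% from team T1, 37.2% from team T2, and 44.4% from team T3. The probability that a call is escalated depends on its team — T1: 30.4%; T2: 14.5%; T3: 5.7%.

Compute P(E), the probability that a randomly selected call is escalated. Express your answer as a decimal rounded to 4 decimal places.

By the law of total probability,
P(E) = P(E|T1)·P(T1) + P(E|T2)·P(T2) + P(E|T3)·P(T3)
      = 0.304·0.184 + 0.145·0.372 + 0.057·0.444
      = 0.055936 + 0.05394 + 0.025308 = 0.135184

P(E) ≈ 0.1352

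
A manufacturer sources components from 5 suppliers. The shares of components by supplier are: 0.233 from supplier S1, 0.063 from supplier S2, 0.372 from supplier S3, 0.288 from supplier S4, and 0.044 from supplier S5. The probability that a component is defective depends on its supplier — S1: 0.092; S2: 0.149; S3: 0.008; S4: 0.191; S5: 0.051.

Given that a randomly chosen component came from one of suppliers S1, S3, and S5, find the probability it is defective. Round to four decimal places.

Let S = {S1, S3, S5}.
P(S) = 0.233 + 0.372 + 0.044 = 0.649.
P(D ∩ S) = 0.092·0.233 + 0.008·0.372 + 0.051·0.044 = 0.021436 + 0.002976 + 0.002244 = 0.026656.
P(D | S) = 0.026656 / 0.649 = 0.041072…

0.0411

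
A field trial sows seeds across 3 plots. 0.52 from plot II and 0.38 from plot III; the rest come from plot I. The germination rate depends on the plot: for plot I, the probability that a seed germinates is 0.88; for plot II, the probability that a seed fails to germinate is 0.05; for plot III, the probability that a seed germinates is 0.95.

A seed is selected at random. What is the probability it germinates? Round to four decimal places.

P(I) = 1 − (0.52 + 0.38) = 0.1.
P(G|II) = 1 − 0.05 = 0.95.
Summing over the partition,
P(G) = P(G|I)·P(I) + P(G|II)·P(II) + P(G|III)·P(III)
      = 0.88·0.1 + 0.95·0.52 + 0.95·0.38
      = 0.088 + 0.494 + 0.361 = 0.943

0.9430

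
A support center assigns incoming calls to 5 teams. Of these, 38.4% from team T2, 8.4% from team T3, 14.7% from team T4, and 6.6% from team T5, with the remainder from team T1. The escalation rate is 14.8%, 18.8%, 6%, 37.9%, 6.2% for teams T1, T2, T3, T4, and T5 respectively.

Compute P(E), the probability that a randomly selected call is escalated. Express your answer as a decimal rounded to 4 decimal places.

0.1842

P(T1) = 1 − (0.384 + 0.084 + 0.147 + 0.066) = 0.319.
P(E) = P(E|T1)·P(T1) + P(E|T2)·P(T2) + P(E|T3)·P(T3) + P(E|T4)·P(T4) + P(E|T5)·P(T5)
      = 0.148·0.319 + 0.188·0.384 + 0.06·0.084 + 0.379·0.147 + 0.062·0.066
      = 0.047212 + 0.072192 + 0.00504 + 0.055713 + 0.004092 = 0.184249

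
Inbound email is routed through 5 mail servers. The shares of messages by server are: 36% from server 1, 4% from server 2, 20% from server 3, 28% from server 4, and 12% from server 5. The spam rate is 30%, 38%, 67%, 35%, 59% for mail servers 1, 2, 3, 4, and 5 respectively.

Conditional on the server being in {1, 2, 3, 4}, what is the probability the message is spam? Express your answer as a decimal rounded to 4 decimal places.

Let J = {1, 2, 3, 4}.
P(J) = 0.36 + 0.04 + 0.2 + 0.28 = 0.88.
P(S ∩ J) = 0.3·0.36 + 0.38·0.04 + 0.67·0.2 + 0.35·0.28 = 0.108 + 0.0152 + 0.134 + 0.098 = 0.3552.
P(S | J) = 0.3552 / 0.88 = 0.403636…

P(S|J) ≈ 0.4036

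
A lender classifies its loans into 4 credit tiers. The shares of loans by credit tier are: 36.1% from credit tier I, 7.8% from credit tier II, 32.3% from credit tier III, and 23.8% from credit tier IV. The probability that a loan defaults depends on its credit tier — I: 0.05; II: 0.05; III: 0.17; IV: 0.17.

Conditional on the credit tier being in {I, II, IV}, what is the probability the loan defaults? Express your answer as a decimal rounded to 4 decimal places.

Let S = {I, II, IV}.
P(S) = 0.361 + 0.078 + 0.238 = 0.677.
P(D ∩ S) = 0.05·0.361 + 0.05·0.078 + 0.17·0.238 = 0.01805 + 0.0039 + 0.04046 = 0.06241.
P(D | S) = 0.06241 / 0.677 = 0.092186…

0.0922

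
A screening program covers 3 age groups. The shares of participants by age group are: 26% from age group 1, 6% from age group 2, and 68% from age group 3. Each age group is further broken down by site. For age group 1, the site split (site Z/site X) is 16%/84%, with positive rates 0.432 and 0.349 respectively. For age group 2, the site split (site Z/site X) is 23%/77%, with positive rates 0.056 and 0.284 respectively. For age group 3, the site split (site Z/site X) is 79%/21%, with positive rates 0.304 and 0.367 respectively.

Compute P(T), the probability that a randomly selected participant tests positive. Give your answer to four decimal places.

P(T|1) = 0.16·0.432 + 0.84·0.349 = 0.06912 + 0.29316 = 0.36228
P(T|2) = 0.23·0.056 + 0.77·0.284 = 0.01288 + 0.21868 = 0.23156
P(T|3) = 0.79·0.304 + 0.21·0.367 = 0.24016 + 0.07707 = 0.31723
By total probability over the outer partition,
P(T) = 0.26·0.36228 + 0.06·0.23156 + 0.68·0.31723
      = 0.0941928 + 0.0138936 + 0.2157164 = 0.3238028

0.3238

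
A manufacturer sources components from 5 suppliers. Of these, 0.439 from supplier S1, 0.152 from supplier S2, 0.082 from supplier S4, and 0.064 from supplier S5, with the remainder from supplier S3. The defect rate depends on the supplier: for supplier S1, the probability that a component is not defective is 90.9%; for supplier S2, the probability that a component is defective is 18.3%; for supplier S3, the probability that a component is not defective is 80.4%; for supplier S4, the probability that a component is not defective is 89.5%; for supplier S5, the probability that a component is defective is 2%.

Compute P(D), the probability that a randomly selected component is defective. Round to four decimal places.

P(D) ≈ 0.1292

P(S3) = 1 − (0.439 + 0.152 + 0.082 + 0.064) = 0.263.
P(D|S1) = 1 − 0.909 = 0.091.
P(D|S3) = 1 − 0.804 = 0.196.
P(D|S4) = 1 − 0.895 = 0.105.
Summing over the partition,
P(D) = P(D|S1)·P(S1) + P(D|S2)·P(S2) + P(D|S3)·P(S3) + P(D|S4)·P(S4) + P(D|S5)·P(S5)
      = 0.091·0.439 + 0.183·0.152 + 0.196·0.263 + 0.105·0.082 + 0.02·0.064
      = 0.039949 + 0.027816 + 0.051548 + 0.00861 + 0.00128 = 0.129203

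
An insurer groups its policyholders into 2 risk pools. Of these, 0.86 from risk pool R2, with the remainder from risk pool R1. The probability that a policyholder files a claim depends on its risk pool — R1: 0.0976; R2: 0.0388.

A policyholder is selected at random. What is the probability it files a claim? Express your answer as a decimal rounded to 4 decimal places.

P(R1) = 1 − (0.86) = 0.14.
Summing over the partition,
P(C) = P(C|R1)·P(R1) + P(C|R2)·P(R2)
      = 0.0976·0.14 + 0.0388·0.86
      = 0.013664 + 0.033368 = 0.047032

0.0470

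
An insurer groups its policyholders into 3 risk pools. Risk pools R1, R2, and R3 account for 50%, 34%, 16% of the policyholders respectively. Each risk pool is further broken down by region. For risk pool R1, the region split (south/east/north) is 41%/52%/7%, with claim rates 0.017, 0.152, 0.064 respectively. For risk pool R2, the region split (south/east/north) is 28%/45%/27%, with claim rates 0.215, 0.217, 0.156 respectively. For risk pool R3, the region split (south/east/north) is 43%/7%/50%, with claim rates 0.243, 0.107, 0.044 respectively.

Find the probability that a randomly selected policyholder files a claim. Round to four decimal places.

P(C|R1) = 0.41·0.017 + 0.52·0.152 + 0.07·0.064 = 0.00697 + 0.07904 + 0.00448 = 0.09049
P(C|R2) = 0.28·0.215 + 0.45·0.217 + 0.27·0.156 = 0.0602 + 0.09765 + 0.04212 = 0.19997
P(C|R3) = 0.43·0.243 + 0.07·0.107 + 0.5·0.044 = 0.10449 + 0.00749 + 0.022 = 0.13398
Then overall,
P(C) = 0.5·0.09049 + 0.34·0.19997 + 0.16·0.13398
      = 0.045245 + 0.0679898 + 0.0214368 = 0.1346716

0.1347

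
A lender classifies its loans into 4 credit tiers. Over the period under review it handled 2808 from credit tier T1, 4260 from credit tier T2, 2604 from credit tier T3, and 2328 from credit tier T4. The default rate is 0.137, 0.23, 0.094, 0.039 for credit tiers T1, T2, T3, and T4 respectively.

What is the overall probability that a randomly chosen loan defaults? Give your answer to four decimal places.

P(D) ≈ 0.1417

Total: 2808 + 4260 + 2604 + 2328 = 12000.
P(T1) = 2808/12000 = 0.234. P(T2) = 4260/12000 = 0.355. P(T3) = 2604/12000 = 0.217. P(T4) = 2328/12000 = 0.194.
P(D) = P(D|T1)·P(T1) + P(D|T2)·P(T2) + P(D|T3)·P(T3) + P(D|T4)·P(T4)
      = 0.137·0.234 + 0.23·0.355 + 0.094·0.217 + 0.039·0.194
      = 0.032058 + 0.08165 + 0.020398 + 0.007566 = 0.141672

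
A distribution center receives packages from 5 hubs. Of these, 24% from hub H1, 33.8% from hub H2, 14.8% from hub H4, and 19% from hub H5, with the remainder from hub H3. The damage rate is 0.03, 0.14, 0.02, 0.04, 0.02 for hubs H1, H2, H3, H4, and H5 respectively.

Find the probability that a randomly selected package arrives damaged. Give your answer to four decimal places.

0.0659

P(H3) = 1 − (0.24 + 0.338 + 0.148 + 0.19) = 0.084.
By the law of total probability,
P(D) = P(D|H1)·P(H1) + P(D|H2)·P(H2) + P(D|H3)·P(H3) + P(D|H4)·P(H4) + P(D|H5)·P(H5)
      = 0.03·0.24 + 0.14·0.338 + 0.02·0.084 + 0.04·0.148 + 0.02·0.19
      = 0.0072 + 0.04732 + 0.00168 + 0.00592 + 0.0038 = 0.06592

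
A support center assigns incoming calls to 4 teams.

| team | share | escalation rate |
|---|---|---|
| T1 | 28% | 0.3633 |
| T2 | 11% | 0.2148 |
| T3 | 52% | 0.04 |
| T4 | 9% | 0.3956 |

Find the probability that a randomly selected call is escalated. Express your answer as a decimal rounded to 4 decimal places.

P(E) = P(E|T1)·P(T1) + P(E|T2)·P(T2) + P(E|T3)·P(T3) + P(E|T4)·P(T4)
      = 0.3633·0.28 + 0.2148·0.11 + 0.04·0.52 + 0.3956·0.09
      = 0.101724 + 0.023628 + 0.0208 + 0.035604 = 0.181756

P(E) ≈ 0.1818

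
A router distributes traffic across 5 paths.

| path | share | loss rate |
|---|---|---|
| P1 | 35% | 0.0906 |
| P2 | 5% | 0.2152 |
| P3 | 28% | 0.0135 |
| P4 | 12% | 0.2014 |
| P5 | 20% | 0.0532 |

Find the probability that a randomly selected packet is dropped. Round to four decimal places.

By the law of total probability,
P(L) = P(L|P1)·P(P1) + P(L|P2)·P(P2) + P(L|P3)·P(P3) + P(L|P4)·P(P4) + P(L|P5)·P(P5)
      = 0.0906·0.35 + 0.2152·0.05 + 0.0135·0.28 + 0.2014·0.12 + 0.0532·0.2
      = 0.03171 + 0.01076 + 0.00378 + 0.024168 + 0.01064 = 0.081058

P(L) ≈ 0.0811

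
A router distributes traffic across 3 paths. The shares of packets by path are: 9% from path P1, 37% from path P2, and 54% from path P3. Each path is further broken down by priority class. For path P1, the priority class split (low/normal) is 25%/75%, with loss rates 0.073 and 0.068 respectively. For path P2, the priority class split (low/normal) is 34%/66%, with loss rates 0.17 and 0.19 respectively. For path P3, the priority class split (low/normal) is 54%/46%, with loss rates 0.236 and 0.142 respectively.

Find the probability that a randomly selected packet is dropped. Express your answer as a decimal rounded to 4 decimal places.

P(L|P1) = 0.25·0.073 + 0.75·0.068 = 0.01825 + 0.051 = 0.06925
P(L|P2) = 0.34·0.17 + 0.66·0.19 = 0.0578 + 0.1254 = 0.1832
P(L|P3) = 0.54·0.236 + 0.46·0.142 = 0.12744 + 0.06532 = 0.19276
By total probability over the outer partition,
P(L) = 0.09·0.06925 + 0.37·0.1832 + 0.54·0.19276
      = 0.0062325 + 0.067784 + 0.1040904 = 0.1781069

P(L) ≈ 0.1781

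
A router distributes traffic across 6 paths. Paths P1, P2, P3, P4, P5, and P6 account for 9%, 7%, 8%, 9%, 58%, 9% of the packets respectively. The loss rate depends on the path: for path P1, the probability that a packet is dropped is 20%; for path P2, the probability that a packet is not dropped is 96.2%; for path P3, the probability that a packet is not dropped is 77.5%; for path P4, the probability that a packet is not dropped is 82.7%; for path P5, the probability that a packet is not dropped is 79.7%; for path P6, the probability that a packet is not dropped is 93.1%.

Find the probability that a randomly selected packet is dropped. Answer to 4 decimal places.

0.1782

P(L|P2) = 1 − 0.962 = 0.038.
P(L|P3) = 1 − 0.775 = 0.225.
P(L|P4) = 1 − 0.827 = 0.173.
P(L|P5) = 1 − 0.797 = 0.203.
P(L|P6) = 1 − 0.931 = 0.069.
Using total probability over the partition,
P(L) = P(L|P1)·P(P1) + P(L|P2)·P(P2) + P(L|P3)·P(P3) + P(L|P4)·P(P4) + P(L|P5)·P(P5) + P(L|P6)·P(P6)
      = 0.2·0.09 + 0.038·0.07 + 0.225·0.08 + 0.173·0.09 + 0.203·0.58 + 0.069·0.09
      = 0.018 + 0.00266 + 0.018 + 0.01557 + 0.11774 + 0.00621 = 0.17818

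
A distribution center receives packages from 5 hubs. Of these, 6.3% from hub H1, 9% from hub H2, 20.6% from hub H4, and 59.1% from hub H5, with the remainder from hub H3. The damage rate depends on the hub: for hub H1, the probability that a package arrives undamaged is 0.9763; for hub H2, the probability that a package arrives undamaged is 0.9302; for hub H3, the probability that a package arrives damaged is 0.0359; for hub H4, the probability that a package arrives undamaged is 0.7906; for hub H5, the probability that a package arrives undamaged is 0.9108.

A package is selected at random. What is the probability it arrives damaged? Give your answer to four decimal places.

P(H3) = 1 − (0.063 + 0.09 + 0.206 + 0.591) = 0.05.
P(D|H1) = 1 − 0.9763 = 0.0237.
P(D|H2) = 1 − 0.9302 = 0.0698.
P(D|H4) = 1 − 0.7906 = 0.2094.
P(D|H5) = 1 − 0.9108 = 0.0892.
Using total probability over the partition,
P(D) = P(D|H1)·P(H1) + P(D|H2)·P(H2) + P(D|H3)·P(H3) + P(D|H4)·P(H4) + P(D|H5)·P(H5)
      = 0.0237·0.063 + 0.0698·0.09 + 0.0359·0.05 + 0.2094·0.206 + 0.0892·0.591
      = 0.0014931 + 0.006282 + 0.001795 + 0.0431364 + 0.0527172 = 0.1054237

P(D) ≈ 0.1054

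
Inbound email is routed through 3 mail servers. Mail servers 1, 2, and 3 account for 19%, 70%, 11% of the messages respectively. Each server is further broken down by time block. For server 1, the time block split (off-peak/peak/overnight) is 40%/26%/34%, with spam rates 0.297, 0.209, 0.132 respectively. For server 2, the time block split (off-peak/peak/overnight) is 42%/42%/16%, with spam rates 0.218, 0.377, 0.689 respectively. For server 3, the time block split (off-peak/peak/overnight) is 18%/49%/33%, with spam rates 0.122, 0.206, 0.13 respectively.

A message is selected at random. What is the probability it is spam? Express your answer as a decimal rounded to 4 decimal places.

P(S) ≈ 0.3118

P(S|1) = 0.4·0.297 + 0.26·0.209 + 0.34·0.132 = 0.1188 + 0.05434 + 0.04488 = 0.21802
P(S|2) = 0.42·0.218 + 0.42·0.377 + 0.16·0.689 = 0.09156 + 0.15834 + 0.11024 = 0.36014
P(S|3) = 0.18·0.122 + 0.49·0.206 + 0.33·0.13 = 0.02196 + 0.10094 + 0.0429 = 0.1658
By total probability over the outer partition,
P(S) = 0.19·0.21802 + 0.7·0.36014 + 0.11·0.1658
      = 0.0414238 + 0.252098 + 0.018238 = 0.3117598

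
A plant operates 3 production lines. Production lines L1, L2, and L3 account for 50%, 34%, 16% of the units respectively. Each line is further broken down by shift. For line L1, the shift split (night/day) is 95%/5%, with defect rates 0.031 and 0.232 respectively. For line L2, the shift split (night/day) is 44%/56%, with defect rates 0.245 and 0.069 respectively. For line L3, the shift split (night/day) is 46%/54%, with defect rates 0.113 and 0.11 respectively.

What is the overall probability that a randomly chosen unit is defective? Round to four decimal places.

P(D|L1) = 0.95·0.031 + 0.05·0.232 = 0.02945 + 0.0116 = 0.04105
P(D|L2) = 0.44·0.245 + 0.56·0.069 = 0.1078 + 0.03864 = 0.14644
P(D|L3) = 0.46·0.113 + 0.54·0.11 = 0.05198 + 0.0594 = 0.11138
By total probability over the outer partition,
P(D) = 0.5·0.04105 + 0.34·0.14644 + 0.16·0.11138
      = 0.020525 + 0.0497896 + 0.0178208 = 0.0881354

0.0881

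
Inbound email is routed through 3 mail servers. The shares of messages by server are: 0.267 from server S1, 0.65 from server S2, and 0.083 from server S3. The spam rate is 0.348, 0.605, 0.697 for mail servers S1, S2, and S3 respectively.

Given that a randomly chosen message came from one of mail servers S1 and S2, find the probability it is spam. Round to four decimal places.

0.5302

Let J = {S1, S2}.
P(J) = 0.267 + 0.65 = 0.917.
P(S ∩ J) = 0.348·0.267 + 0.605·0.65 = 0.092916 + 0.39325 = 0.486166.
P(S | J) = 0.486166 / 0.917 = 0.530170…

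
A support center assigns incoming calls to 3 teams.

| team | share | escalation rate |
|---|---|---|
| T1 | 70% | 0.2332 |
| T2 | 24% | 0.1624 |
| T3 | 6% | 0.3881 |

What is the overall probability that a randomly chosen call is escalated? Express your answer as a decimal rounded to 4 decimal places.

By the law of total probability,
P(E) = P(E|T1)·P(T1) + P(E|T2)·P(T2) + P(E|T3)·P(T3)
      = 0.2332·0.7 + 0.1624·0.24 + 0.3881·0.06
      = 0.16324 + 0.038976 + 0.023286 = 0.225502

0.2255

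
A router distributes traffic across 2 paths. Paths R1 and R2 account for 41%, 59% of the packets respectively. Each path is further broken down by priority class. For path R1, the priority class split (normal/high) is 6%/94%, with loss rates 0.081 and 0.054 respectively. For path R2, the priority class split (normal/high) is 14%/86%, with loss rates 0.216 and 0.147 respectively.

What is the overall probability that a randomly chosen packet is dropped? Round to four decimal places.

P(L) ≈ 0.1152

P(L|R1) = 0.06·0.081 + 0.94·0.054 = 0.00486 + 0.05076 = 0.05562
P(L|R2) = 0.14·0.216 + 0.86·0.147 = 0.03024 + 0.12642 = 0.15666
By total probability over the outer partition,
P(L) = 0.41·0.05562 + 0.59·0.15666
      = 0.0228042 + 0.0924294 = 0.1152336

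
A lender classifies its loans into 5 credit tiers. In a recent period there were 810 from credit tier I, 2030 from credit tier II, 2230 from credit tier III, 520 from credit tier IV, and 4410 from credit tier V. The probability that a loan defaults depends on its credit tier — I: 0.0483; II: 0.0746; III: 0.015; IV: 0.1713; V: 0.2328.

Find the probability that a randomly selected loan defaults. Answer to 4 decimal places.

0.1340

Total: 810 + 2030 + 2230 + 520 + 4410 = 10000.
P(I) = 810/10000 = 0.081. P(II) = 2030/10000 = 0.203. P(III) = 2230/10000 = 0.223. P(IV) = 520/10000 = 0.052. P(V) = 4410/10000 = 0.441.
P(D) = P(D|I)·P(I) + P(D|II)·P(II) + P(D|III)·P(III) + P(D|IV)·P(IV) + P(D|V)·P(V)
      = 0.0483·0.081 + 0.0746·0.203 + 0.015·0.223 + 0.1713·0.052 + 0.2328·0.441
      = 0.0039123 + 0.0151438 + 0.003345 + 0.0089076 + 0.1026648 = 0.1339735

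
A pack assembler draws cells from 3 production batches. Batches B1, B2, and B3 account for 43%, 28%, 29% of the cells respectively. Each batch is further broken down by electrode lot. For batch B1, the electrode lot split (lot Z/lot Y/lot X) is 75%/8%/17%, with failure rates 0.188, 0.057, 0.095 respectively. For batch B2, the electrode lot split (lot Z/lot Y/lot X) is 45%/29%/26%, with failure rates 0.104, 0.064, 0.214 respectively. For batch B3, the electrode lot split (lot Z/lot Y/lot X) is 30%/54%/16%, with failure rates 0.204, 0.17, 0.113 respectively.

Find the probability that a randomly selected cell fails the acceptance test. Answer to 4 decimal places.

0.1530

P(F|B1) = 0.75·0.188 + 0.08·0.057 + 0.17·0.095 = 0.141 + 0.00456 + 0.01615 = 0.16171
P(F|B2) = 0.45·0.104 + 0.29·0.064 + 0.26·0.214 = 0.0468 + 0.01856 + 0.05564 = 0.121
P(F|B3) = 0.3·0.204 + 0.54·0.17 + 0.16·0.113 = 0.0612 + 0.0918 + 0.01808 = 0.17108
By total probability over the outer partition,
P(F) = 0.43·0.16171 + 0.28·0.121 + 0.29·0.17108
      = 0.0695353 + 0.03388 + 0.0496132 = 0.1530285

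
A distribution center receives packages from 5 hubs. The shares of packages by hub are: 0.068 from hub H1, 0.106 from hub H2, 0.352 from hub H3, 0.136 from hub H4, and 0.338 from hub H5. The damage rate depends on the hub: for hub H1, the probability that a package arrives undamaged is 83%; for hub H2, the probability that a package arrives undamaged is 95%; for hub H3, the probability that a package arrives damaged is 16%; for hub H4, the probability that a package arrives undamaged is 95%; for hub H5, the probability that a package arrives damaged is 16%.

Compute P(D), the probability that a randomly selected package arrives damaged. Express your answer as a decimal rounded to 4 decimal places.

P(D) ≈ 0.1341

P(D|H1) = 1 − 0.83 = 0.17.
P(D|H2) = 1 − 0.95 = 0.05.
P(D|H4) = 1 − 0.95 = 0.05.
Using total probability over the partition,
P(D) = P(D|H1)·P(H1) + P(D|H2)·P(H2) + P(D|H3)·P(H3) + P(D|H4)·P(H4) + P(D|H5)·P(H5)
      = 0.17·0.068 + 0.05·0.106 + 0.16·0.352 + 0.05·0.136 + 0.16·0.338
      = 0.01156 + 0.0053 + 0.05632 + 0.0068 + 0.05408 = 0.13406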